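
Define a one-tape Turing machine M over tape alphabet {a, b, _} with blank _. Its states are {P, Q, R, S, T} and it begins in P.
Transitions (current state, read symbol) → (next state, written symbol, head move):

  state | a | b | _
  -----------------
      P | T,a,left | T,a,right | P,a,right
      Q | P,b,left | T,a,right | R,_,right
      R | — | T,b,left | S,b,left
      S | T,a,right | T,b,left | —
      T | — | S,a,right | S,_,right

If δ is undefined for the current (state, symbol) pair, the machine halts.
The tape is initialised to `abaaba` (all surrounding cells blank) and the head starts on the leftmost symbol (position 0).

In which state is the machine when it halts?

state=P head=0 tape=_[a]baaba   (P,a)→(T,a,left)
state=T head=-1 tape=[_]abaaba   (T,_)→(S,_,right)
state=S head=0 tape=_[a]baaba   (S,a)→(T,a,right)
state=T head=1 tape=_a[b]aaba   (T,b)→(S,a,right)
state=S head=2 tape=_aa[a]aba   (S,a)→(T,a,right)
state=T head=3 tape=_aaa[a]ba
No transition is defined for (T, a); M halts in state T.

T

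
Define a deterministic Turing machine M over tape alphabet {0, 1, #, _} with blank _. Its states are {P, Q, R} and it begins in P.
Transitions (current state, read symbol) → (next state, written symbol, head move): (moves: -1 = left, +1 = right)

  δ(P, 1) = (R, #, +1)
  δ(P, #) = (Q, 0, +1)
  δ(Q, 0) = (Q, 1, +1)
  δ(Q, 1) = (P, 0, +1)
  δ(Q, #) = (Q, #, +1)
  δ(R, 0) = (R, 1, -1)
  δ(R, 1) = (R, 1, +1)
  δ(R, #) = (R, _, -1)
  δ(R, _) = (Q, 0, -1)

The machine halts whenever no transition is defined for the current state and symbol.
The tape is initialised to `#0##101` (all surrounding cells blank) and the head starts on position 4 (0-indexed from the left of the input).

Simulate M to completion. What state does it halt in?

state=P head=4 tape=__#0##[1]01   (P,1)→(R,#,+1)
state=R head=5 tape=__#0###[0]1   (R,0)→(R,1,-1)
state=R head=4 tape=__#0##[#]11   (R,#)→(R,_,-1)
state=R head=3 tape=__#0#[#]_11   (R,#)→(R,_,-1)
state=R head=2 tape=__#0[#]__11   (R,#)→(R,_,-1)
state=R head=1 tape=__#[0]___11   (R,0)→(R,1,-1)
state=R head=0 tape=__[#]1___11   (R,#)→(R,_,-1)
state=R head=-1 tape=_[_]_1___11   (R,_)→(Q,0,-1)
state=Q head=-2 tape=[_]0_1___11
No transition is defined for (Q, _); M halts in state Q.

Q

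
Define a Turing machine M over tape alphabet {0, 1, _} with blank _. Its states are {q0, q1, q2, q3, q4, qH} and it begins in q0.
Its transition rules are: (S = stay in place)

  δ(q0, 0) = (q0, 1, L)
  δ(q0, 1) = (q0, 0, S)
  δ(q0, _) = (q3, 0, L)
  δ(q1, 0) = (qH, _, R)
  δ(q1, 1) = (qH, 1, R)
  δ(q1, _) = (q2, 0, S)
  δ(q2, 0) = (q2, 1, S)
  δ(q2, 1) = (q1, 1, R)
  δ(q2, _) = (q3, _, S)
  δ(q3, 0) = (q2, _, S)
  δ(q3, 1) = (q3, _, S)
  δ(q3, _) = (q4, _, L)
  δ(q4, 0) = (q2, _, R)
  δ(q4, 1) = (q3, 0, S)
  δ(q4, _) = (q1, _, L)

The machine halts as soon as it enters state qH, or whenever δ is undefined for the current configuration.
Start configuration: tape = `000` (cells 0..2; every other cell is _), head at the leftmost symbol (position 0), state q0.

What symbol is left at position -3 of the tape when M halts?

1

state=q0 head=0 tape=____[0]00   (q0,0)→(q0,1,L)
state=q0 head=-1 tape=___[_]100   (q0,_)→(q3,0,L)
state=q3 head=-2 tape=__[_]0100   (q3,_)→(q4,_,L)
state=q4 head=-3 tape=_[_]_0100   (q4,_)→(q1,_,L)
state=q1 head=-4 tape=[_]__0100   (q1,_)→(q2,0,S)
state=q2 head=-4 tape=[0]__0100   (q2,0)→(q2,1,S)
state=q2 head=-4 tape=[1]__0100   (q2,1)→(q1,1,R)
state=q1 head=-3 tape=1[_]_0100   (q1,_)→(q2,0,S)
state=q2 head=-3 tape=1[0]_0100   (q2,0)→(q2,1,S)
state=q2 head=-3 tape=1[1]_0100   (q2,1)→(q1,1,R)
state=q1 head=-2 tape=11[_]0100   (q1,_)→(q2,0,S)
state=q2 head=-2 tape=11[0]0100   (q2,0)→(q2,1,S)
state=q2 head=-2 tape=11[1]0100   (q2,1)→(q1,1,R)
state=q1 head=-1 tape=111[0]100   (q1,0)→(qH,_,R)
state=qH head=0 tape=111_[1]00
Cell -3 holds 1 when M halts.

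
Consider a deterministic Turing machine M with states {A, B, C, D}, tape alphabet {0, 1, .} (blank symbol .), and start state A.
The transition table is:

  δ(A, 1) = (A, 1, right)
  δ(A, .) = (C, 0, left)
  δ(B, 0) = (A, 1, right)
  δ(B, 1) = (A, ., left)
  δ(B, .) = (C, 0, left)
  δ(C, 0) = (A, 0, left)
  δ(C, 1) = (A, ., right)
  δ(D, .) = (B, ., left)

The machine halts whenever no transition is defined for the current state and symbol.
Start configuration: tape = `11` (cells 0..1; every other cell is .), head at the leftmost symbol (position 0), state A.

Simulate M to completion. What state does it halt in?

state=A head=0 tape=[1]1.   (A,1)→(A,1,right)
state=A head=1 tape=1[1].   (A,1)→(A,1,right)
state=A head=2 tape=11[.]   (A,.)→(C,0,left)
state=C head=1 tape=1[1]0   (C,1)→(A,.,right)
state=A head=2 tape=1.[0]
No transition is defined for (A, 0); M halts in state A.

A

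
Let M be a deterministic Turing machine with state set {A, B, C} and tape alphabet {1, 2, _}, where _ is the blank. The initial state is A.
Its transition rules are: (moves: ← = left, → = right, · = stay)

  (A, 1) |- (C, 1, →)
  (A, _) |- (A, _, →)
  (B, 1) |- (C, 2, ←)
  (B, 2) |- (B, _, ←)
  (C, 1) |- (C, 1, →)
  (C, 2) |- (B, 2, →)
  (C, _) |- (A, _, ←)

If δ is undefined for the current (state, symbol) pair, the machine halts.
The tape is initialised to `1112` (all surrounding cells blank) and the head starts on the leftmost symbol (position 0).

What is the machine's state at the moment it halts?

B

state=A head=0 tape=[1]112_   (A,1)→(C,1,→)
state=C head=1 tape=1[1]12_   (C,1)→(C,1,→)
state=C head=2 tape=11[1]2_   (C,1)→(C,1,→)
state=C head=3 tape=111[2]_   (C,2)→(B,2,→)
state=B head=4 tape=1112[_]
No transition is defined for (B, _); M halts in state B.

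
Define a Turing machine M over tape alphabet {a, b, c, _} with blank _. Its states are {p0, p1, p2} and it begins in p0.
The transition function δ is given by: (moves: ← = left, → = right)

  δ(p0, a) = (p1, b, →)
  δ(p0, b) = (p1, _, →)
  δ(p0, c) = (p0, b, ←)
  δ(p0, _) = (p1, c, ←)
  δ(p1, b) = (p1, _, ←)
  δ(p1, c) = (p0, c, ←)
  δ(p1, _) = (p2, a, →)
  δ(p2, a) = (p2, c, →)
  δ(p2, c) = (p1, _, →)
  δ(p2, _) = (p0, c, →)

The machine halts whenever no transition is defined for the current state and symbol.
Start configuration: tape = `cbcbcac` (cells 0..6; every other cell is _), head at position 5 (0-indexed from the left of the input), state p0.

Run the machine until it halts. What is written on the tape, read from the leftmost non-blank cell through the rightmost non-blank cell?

state=p0 head=5 tape=__cbcbc[a]c   (p0,a)→(p1,b,→)
state=p1 head=6 tape=__cbcbcb[c]   (p1,c)→(p0,c,←)
state=p0 head=5 tape=__cbcbc[b]c   (p0,b)→(p1,_,→)
state=p1 head=6 tape=__cbcbc_[c]   (p1,c)→(p0,c,←)
state=p0 head=5 tape=__cbcbc[_]c   (p0,_)→(p1,c,←)
state=p1 head=4 tape=__cbcb[c]cc   (p1,c)→(p0,c,←)
state=p0 head=3 tape=__cbc[b]ccc   (p0,b)→(p1,_,→)
state=p1 head=4 tape=__cbc_[c]cc   (p1,c)→(p0,c,←)
state=p0 head=3 tape=__cbc[_]ccc   (p0,_)→(p1,c,←)
state=p1 head=2 tape=__cb[c]cccc   (p1,c)→(p0,c,←)
state=p0 head=1 tape=__c[b]ccccc   (p0,b)→(p1,_,→)
state=p1 head=2 tape=__c_[c]cccc   (p1,c)→(p0,c,←)
state=p0 head=1 tape=__c[_]ccccc   (p0,_)→(p1,c,←)
state=p1 head=0 tape=__[c]cccccc   (p1,c)→(p0,c,←)
state=p0 head=-1 tape=_[_]ccccccc   (p0,_)→(p1,c,←)
state=p1 head=-2 tape=[_]cccccccc   (p1,_)→(p2,a,→)
state=p2 head=-1 tape=a[c]ccccccc   (p2,c)→(p1,_,→)
state=p1 head=0 tape=a_[c]cccccc   (p1,c)→(p0,c,←)
state=p0 head=-1 tape=a[_]ccccccc   (p0,_)→(p1,c,←)
state=p1 head=-2 tape=[a]cccccccc
The non-blank tape span at halt is acccccccc.

acccccccc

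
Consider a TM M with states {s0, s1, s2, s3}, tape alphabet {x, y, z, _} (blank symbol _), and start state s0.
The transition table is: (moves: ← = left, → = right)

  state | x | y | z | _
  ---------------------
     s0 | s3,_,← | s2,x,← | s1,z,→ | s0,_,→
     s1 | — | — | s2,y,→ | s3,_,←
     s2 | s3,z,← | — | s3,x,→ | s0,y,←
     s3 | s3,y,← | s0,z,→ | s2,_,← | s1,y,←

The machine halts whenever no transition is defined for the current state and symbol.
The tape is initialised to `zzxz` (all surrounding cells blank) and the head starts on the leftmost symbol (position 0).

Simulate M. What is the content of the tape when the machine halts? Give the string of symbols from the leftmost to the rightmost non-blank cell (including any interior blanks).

state=s0 head=0 tape=[z]zxz_   (s0,z)→(s1,z,→)
state=s1 head=1 tape=z[z]xz_   (s1,z)→(s2,y,→)
state=s2 head=2 tape=zy[x]z_   (s2,x)→(s3,z,←)
state=s3 head=1 tape=z[y]zz_   (s3,y)→(s0,z,→)
state=s0 head=2 tape=zz[z]z_   (s0,z)→(s1,z,→)
state=s1 head=3 tape=zzz[z]_   (s1,z)→(s2,y,→)
state=s2 head=4 tape=zzzy[_]   (s2,_)→(s0,y,←)
state=s0 head=3 tape=zzz[y]y   (s0,y)→(s2,x,←)
state=s2 head=2 tape=zz[z]xy   (s2,z)→(s3,x,→)
state=s3 head=3 tape=zzx[x]y   (s3,x)→(s3,y,←)
state=s3 head=2 tape=zz[x]yy   (s3,x)→(s3,y,←)
state=s3 head=1 tape=z[z]yyy   (s3,z)→(s2,_,←)
state=s2 head=0 tape=[z]_yyy   (s2,z)→(s3,x,→)
state=s3 head=1 tape=x[_]yyy   (s3,_)→(s1,y,←)
state=s1 head=0 tape=[x]yyyy
The non-blank tape span at halt is xyyyy.

xyyyy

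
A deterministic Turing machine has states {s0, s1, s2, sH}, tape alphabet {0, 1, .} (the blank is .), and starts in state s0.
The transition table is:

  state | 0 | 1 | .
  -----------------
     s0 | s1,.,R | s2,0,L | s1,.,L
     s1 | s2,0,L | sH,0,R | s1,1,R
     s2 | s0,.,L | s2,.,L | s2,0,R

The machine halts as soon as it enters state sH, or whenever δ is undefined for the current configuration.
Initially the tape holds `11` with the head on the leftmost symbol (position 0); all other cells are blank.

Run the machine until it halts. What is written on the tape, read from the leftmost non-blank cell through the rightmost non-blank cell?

10

s0 | .[1]1.   read 1 → write 0, move L, go to s2
s2 | [.]01.   read . → write 0, move R, go to s2
s2 | 0[0]1.   read 0 → write ., move L, go to s0
s0 | [0].1.   read 0 → write ., move R, go to s1
s1 | .[.]1.   read . → write 1, move R, go to s1
s1 | .1[1].   read 1 → write 0, move R, go to sH
sH | .10[.]
The non-blank tape span at halt is 10.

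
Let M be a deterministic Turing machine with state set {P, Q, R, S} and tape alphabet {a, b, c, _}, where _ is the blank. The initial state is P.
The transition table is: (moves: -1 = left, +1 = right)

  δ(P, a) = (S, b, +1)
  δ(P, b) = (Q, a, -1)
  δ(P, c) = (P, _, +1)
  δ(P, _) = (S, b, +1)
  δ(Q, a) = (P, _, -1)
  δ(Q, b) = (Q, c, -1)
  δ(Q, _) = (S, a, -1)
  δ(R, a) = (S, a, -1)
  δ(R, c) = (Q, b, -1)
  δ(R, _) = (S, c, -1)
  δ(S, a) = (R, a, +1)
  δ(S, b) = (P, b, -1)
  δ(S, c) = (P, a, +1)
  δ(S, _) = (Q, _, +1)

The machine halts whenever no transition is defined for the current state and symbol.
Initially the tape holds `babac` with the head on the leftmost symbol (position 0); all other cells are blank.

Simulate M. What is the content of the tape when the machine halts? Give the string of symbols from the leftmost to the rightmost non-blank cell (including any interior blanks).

b_cabacac

P | ____[b]abac   read b → write a, move -1, go to Q
Q | ___[_]aabac   read _ → write a, move -1, go to S
S | __[_]aaabac   read _ → write _, move +1, go to Q
Q | ___[a]aabac   read a → write _, move -1, go to P
P | __[_]_aabac   read _ → write b, move +1, go to S
S | __b[_]aabac   read _ → write _, move +1, go to Q
Q | __b_[a]abac   read a → write _, move -1, go to P
P | __b[_]_abac   read _ → write b, move +1, go to S
S | __bb[_]abac   read _ → write _, move +1, go to Q
Q | __bb_[a]bac   read a → write _, move -1, go to P
P | __bb[_]_bac   read _ → write b, move +1, go to S
S | __bbb[_]bac   read _ → write _, move +1, go to Q
Q | __bbb_[b]ac   read b → write c, move -1, go to Q
Q | __bbb[_]cac   read _ → write a, move -1, go to S
S | __bb[b]acac   read b → write b, move -1, go to P
P | __b[b]bacac   read b → write a, move -1, go to Q
Q | __[b]abacac   read b → write c, move -1, go to Q
Q | _[_]cabacac   read _ → write a, move -1, go to S
S | [_]acabacac   read _ → write _, move +1, go to Q
Q | _[a]cabacac   read a → write _, move -1, go to P
P | [_]_cabacac   read _ → write b, move +1, go to S
S | b[_]cabacac   read _ → write _, move +1, go to Q
Q | b_[c]abacac
The non-blank tape span at halt is b_cabacac.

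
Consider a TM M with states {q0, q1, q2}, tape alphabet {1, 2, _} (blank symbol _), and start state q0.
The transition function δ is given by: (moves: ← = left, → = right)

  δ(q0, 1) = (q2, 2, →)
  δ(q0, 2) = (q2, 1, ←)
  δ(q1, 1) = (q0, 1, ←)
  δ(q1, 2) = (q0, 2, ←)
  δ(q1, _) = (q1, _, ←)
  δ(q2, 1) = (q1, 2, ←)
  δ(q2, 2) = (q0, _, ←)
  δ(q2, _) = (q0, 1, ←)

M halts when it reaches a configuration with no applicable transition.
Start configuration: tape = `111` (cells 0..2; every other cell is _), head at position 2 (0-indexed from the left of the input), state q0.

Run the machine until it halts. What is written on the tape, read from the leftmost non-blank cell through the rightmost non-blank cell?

1211

q0 | _11[1]_   read 1 → write 2, move →, go to q2
q2 | _112[_]   read _ → write 1, move ←, go to q0
q0 | _11[2]1   read 2 → write 1, move ←, go to q2
q2 | _1[1]11   read 1 → write 2, move ←, go to q1
q1 | _[1]211   read 1 → write 1, move ←, go to q0
q0 | [_]1211
The non-blank tape span at halt is 1211.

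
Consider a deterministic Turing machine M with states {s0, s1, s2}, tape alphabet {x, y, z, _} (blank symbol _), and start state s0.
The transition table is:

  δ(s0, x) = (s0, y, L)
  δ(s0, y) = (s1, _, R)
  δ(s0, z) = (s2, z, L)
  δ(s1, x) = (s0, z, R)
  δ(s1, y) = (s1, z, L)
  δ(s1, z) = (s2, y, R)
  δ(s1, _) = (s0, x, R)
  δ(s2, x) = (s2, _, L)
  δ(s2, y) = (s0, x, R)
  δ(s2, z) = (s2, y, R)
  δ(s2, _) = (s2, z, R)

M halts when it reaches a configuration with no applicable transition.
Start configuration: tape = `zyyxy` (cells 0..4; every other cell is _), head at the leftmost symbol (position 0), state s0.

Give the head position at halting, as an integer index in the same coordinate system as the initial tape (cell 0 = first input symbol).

s0 | _[z]yyxy__   read z → write z, move L, go to s2
s2 | [_]zyyxy__   read _ → write z, move R, go to s2
s2 | z[z]yyxy__   read z → write y, move R, go to s2
s2 | zy[y]yxy__   read y → write x, move R, go to s0
s0 | zyx[y]xy__   read y → write _, move R, go to s1
s1 | zyx_[x]y__   read x → write z, move R, go to s0
s0 | zyx_z[y]__   read y → write _, move R, go to s1
s1 | zyx_z_[_]_   read _ → write x, move R, go to s0
s0 | zyx_z_x[_]
At halt the head is at cell 6.

6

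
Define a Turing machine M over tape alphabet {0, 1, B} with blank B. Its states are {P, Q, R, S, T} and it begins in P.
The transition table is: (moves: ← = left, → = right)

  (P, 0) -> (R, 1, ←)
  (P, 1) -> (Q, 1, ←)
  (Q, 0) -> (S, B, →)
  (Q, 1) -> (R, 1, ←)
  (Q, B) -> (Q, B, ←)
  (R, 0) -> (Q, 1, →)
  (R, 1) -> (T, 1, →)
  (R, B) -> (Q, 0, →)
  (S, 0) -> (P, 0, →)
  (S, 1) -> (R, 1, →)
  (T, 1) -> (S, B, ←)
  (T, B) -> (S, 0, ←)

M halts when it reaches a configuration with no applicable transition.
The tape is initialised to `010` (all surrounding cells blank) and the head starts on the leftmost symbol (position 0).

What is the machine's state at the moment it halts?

S

state=P head=0 tape=B[0]10B   (P,0)→(R,1,←)
state=R head=-1 tape=[B]110B   (R,B)→(Q,0,→)
state=Q head=0 tape=0[1]10B   (Q,1)→(R,1,←)
state=R head=-1 tape=[0]110B   (R,0)→(Q,1,→)
state=Q head=0 tape=1[1]10B   (Q,1)→(R,1,←)
state=R head=-1 tape=[1]110B   (R,1)→(T,1,→)
state=T head=0 tape=1[1]10B   (T,1)→(S,B,←)
state=S head=-1 tape=[1]B10B   (S,1)→(R,1,→)
state=R head=0 tape=1[B]10B   (R,B)→(Q,0,→)
state=Q head=1 tape=10[1]0B   (Q,1)→(R,1,←)
state=R head=0 tape=1[0]10B   (R,0)→(Q,1,→)
state=Q head=1 tape=11[1]0B   (Q,1)→(R,1,←)
state=R head=0 tape=1[1]10B   (R,1)→(T,1,→)
state=T head=1 tape=11[1]0B   (T,1)→(S,B,←)
state=S head=0 tape=1[1]B0B   (S,1)→(R,1,→)
state=R head=1 tape=11[B]0B   (R,B)→(Q,0,→)
state=Q head=2 tape=110[0]B   (Q,0)→(S,B,→)
state=S head=3 tape=110B[B]
No transition is defined for (S, B); M halts in state S.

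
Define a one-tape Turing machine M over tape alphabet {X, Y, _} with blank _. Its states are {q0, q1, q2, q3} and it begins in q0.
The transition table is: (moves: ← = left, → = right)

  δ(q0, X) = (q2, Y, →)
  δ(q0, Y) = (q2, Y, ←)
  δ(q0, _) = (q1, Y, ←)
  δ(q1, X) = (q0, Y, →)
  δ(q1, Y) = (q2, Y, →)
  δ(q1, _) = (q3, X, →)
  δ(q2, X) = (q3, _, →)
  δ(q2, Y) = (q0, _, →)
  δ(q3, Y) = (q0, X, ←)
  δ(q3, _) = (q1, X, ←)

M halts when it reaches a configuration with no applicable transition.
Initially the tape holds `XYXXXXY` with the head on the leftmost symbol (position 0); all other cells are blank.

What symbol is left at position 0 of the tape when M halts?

q0 | [X]YXXXXY   read X → write Y, move →, go to q2
q2 | Y[Y]XXXXY   read Y → write _, move →, go to q0
q0 | Y_[X]XXXY   read X → write Y, move →, go to q2
q2 | Y_Y[X]XXY   read X → write _, move →, go to q3
q3 | Y_Y_[X]XY
Cell 0 holds Y when M halts.

Y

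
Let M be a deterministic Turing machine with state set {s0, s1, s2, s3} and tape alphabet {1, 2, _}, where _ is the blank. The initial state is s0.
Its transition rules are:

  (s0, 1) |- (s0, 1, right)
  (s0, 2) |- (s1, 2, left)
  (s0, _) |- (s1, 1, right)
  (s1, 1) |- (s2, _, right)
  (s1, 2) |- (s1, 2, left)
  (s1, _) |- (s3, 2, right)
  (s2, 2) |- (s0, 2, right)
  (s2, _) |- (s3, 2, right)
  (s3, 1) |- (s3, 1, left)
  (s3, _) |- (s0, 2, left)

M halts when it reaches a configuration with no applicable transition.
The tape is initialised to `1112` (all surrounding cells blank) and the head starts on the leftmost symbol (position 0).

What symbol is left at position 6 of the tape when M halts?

2

s0 | [1]112___   read 1 → write 1, move right, go to s0
s0 | 1[1]12___   read 1 → write 1, move right, go to s0
s0 | 11[1]2___   read 1 → write 1, move right, go to s0
s0 | 111[2]___   read 2 → write 2, move left, go to s1
s1 | 11[1]2___   read 1 → write _, move right, go to s2
s2 | 11_[2]___   read 2 → write 2, move right, go to s0
s0 | 11_2[_]__   read _ → write 1, move right, go to s1
s1 | 11_21[_]_   read _ → write 2, move right, go to s3
s3 | 11_212[_]   read _ → write 2, move left, go to s0
s0 | 11_21[2]2   read 2 → write 2, move left, go to s1
s1 | 11_2[1]22   read 1 → write _, move right, go to s2
s2 | 11_2_[2]2   read 2 → write 2, move right, go to s0
s0 | 11_2_2[2]   read 2 → write 2, move left, go to s1
s1 | 11_2_[2]2   read 2 → write 2, move left, go to s1
s1 | 11_2[_]22   read _ → write 2, move right, go to s3
s3 | 11_22[2]2
Cell 6 holds 2 when M halts.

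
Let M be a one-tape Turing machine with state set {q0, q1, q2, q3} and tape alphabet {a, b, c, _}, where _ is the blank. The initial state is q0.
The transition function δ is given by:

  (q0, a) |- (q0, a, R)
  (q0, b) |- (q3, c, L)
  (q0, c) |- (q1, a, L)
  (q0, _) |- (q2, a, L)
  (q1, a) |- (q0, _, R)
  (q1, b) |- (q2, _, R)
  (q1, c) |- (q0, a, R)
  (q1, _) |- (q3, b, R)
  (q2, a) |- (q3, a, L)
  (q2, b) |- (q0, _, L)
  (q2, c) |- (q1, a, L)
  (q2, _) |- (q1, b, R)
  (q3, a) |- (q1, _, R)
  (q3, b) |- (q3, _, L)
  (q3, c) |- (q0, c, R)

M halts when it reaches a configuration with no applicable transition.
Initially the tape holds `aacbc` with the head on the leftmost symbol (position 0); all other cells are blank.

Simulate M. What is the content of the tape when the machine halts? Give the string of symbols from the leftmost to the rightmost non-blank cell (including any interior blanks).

q0 | [a]acbc_   read a → write a, move R, go to q0
q0 | a[a]cbc_   read a → write a, move R, go to q0
q0 | aa[c]bc_   read c → write a, move L, go to q1
q1 | a[a]abc_   read a → write _, move R, go to q0
q0 | a_[a]bc_   read a → write a, move R, go to q0
q0 | a_a[b]c_   read b → write c, move L, go to q3
q3 | a_[a]cc_   read a → write _, move R, go to q1
q1 | a__[c]c_   read c → write a, move R, go to q0
q0 | a__a[c]_   read c → write a, move L, go to q1
q1 | a__[a]a_   read a → write _, move R, go to q0
q0 | a___[a]_   read a → write a, move R, go to q0
q0 | a___a[_]   read _ → write a, move L, go to q2
q2 | a___[a]a   read a → write a, move L, go to q3
q3 | a__[_]aa
The non-blank tape span at halt is a___aa.

a___aa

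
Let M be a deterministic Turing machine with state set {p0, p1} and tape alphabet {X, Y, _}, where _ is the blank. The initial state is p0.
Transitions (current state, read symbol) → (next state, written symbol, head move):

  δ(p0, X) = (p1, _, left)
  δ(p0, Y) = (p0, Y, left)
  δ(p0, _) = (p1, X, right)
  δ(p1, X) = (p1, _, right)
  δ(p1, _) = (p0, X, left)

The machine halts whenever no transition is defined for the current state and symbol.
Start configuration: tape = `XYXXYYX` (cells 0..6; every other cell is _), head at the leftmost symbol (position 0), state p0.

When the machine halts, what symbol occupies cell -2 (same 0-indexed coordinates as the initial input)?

X

state=p0 head=0 tape=__[X]YXXYYX   (p0,X)→(p1,_,left)
state=p1 head=-1 tape=_[_]_YXXYYX   (p1,_)→(p0,X,left)
state=p0 head=-2 tape=[_]X_YXXYYX   (p0,_)→(p1,X,right)
state=p1 head=-1 tape=X[X]_YXXYYX   (p1,X)→(p1,_,right)
state=p1 head=0 tape=X_[_]YXXYYX   (p1,_)→(p0,X,left)
state=p0 head=-1 tape=X[_]XYXXYYX   (p0,_)→(p1,X,right)
state=p1 head=0 tape=XX[X]YXXYYX   (p1,X)→(p1,_,right)
state=p1 head=1 tape=XX_[Y]XXYYX
Cell -2 holds X when M halts.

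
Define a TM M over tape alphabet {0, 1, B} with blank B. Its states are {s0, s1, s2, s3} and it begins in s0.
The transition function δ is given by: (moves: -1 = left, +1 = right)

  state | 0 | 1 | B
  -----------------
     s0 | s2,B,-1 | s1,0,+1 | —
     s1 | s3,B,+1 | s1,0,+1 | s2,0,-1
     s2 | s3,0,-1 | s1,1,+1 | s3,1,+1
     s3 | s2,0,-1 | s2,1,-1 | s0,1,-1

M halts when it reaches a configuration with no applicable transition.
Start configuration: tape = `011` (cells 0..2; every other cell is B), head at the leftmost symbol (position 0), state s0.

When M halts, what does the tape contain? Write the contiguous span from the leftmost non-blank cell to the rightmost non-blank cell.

11111B1

state=s0 head=0 tape=BB[0]11BB   (s0,0)→(s2,B,-1)
state=s2 head=-1 tape=B[B]B11BB   (s2,B)→(s3,1,+1)
state=s3 head=0 tape=B1[B]11BB   (s3,B)→(s0,1,-1)
state=s0 head=-1 tape=B[1]111BB   (s0,1)→(s1,0,+1)
state=s1 head=0 tape=B0[1]11BB   (s1,1)→(s1,0,+1)
state=s1 head=1 tape=B00[1]1BB   (s1,1)→(s1,0,+1)
state=s1 head=2 tape=B000[1]BB   (s1,1)→(s1,0,+1)
state=s1 head=3 tape=B0000[B]B   (s1,B)→(s2,0,-1)
state=s2 head=2 tape=B000[0]0B   (s2,0)→(s3,0,-1)
state=s3 head=1 tape=B00[0]00B   (s3,0)→(s2,0,-1)
state=s2 head=0 tape=B0[0]000B   (s2,0)→(s3,0,-1)
state=s3 head=-1 tape=B[0]0000B   (s3,0)→(s2,0,-1)
state=s2 head=-2 tape=[B]00000B   (s2,B)→(s3,1,+1)
state=s3 head=-1 tape=1[0]0000B   (s3,0)→(s2,0,-1)
state=s2 head=-2 tape=[1]00000B   (s2,1)→(s1,1,+1)
state=s1 head=-1 tape=1[0]0000B   (s1,0)→(s3,B,+1)
state=s3 head=0 tape=1B[0]000B   (s3,0)→(s2,0,-1)
state=s2 head=-1 tape=1[B]0000B   (s2,B)→(s3,1,+1)
state=s3 head=0 tape=11[0]000B   (s3,0)→(s2,0,-1)
state=s2 head=-1 tape=1[1]0000B   (s2,1)→(s1,1,+1)
state=s1 head=0 tape=11[0]000B   (s1,0)→(s3,B,+1)
state=s3 head=1 tape=11B[0]00B   (s3,0)→(s2,0,-1)
state=s2 head=0 tape=11[B]000B   (s2,B)→(s3,1,+1)
state=s3 head=1 tape=111[0]00B   (s3,0)→(s2,0,-1)
state=s2 head=0 tape=11[1]000B   (s2,1)→(s1,1,+1)
state=s1 head=1 tape=111[0]00B   (s1,0)→(s3,B,+1)
state=s3 head=2 tape=111B[0]0B   (s3,0)→(s2,0,-1)
state=s2 head=1 tape=111[B]00B   (s2,B)→(s3,1,+1)
state=s3 head=2 tape=1111[0]0B   (s3,0)→(s2,0,-1)
state=s2 head=1 tape=111[1]00B   (s2,1)→(s1,1,+1)
state=s1 head=2 tape=1111[0]0B   (s1,0)→(s3,B,+1)
state=s3 head=3 tape=1111B[0]B   (s3,0)→(s2,0,-1)
state=s2 head=2 tape=1111[B]0B   (s2,B)→(s3,1,+1)
state=s3 head=3 tape=11111[0]B   (s3,0)→(s2,0,-1)
state=s2 head=2 tape=1111[1]0B   (s2,1)→(s1,1,+1)
state=s1 head=3 tape=11111[0]B   (s1,0)→(s3,B,+1)
state=s3 head=4 tape=11111B[B]   (s3,B)→(s0,1,-1)
state=s0 head=3 tape=11111[B]1
The non-blank tape span at halt is 11111B1.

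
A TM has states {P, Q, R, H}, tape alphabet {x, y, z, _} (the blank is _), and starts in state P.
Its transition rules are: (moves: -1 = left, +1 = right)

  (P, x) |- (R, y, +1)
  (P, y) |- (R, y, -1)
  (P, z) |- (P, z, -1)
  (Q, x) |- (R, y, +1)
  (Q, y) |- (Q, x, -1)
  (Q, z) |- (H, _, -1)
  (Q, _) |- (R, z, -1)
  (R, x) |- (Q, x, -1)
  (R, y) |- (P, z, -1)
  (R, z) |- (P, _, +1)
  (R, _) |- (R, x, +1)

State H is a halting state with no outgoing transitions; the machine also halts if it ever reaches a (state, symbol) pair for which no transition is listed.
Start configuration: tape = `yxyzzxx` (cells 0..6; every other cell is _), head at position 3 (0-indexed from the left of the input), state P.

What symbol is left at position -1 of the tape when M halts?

z

state=P head=3 tape=____yxy[z]zxx   (P,z)→(P,z,-1)
state=P head=2 tape=____yx[y]zzxx   (P,y)→(R,y,-1)
state=R head=1 tape=____y[x]yzzxx   (R,x)→(Q,x,-1)
state=Q head=0 tape=____[y]xyzzxx   (Q,y)→(Q,x,-1)
state=Q head=-1 tape=___[_]xxyzzxx   (Q,_)→(R,z,-1)
state=R head=-2 tape=__[_]zxxyzzxx   (R,_)→(R,x,+1)
state=R head=-1 tape=__x[z]xxyzzxx   (R,z)→(P,_,+1)
state=P head=0 tape=__x_[x]xyzzxx   (P,x)→(R,y,+1)
state=R head=1 tape=__x_y[x]yzzxx   (R,x)→(Q,x,-1)
state=Q head=0 tape=__x_[y]xyzzxx   (Q,y)→(Q,x,-1)
state=Q head=-1 tape=__x[_]xxyzzxx   (Q,_)→(R,z,-1)
state=R head=-2 tape=__[x]zxxyzzxx   (R,x)→(Q,x,-1)
state=Q head=-3 tape=_[_]xzxxyzzxx   (Q,_)→(R,z,-1)
state=R head=-4 tape=[_]zxzxxyzzxx   (R,_)→(R,x,+1)
state=R head=-3 tape=x[z]xzxxyzzxx   (R,z)→(P,_,+1)
state=P head=-2 tape=x_[x]zxxyzzxx   (P,x)→(R,y,+1)
state=R head=-1 tape=x_y[z]xxyzzxx   (R,z)→(P,_,+1)
state=P head=0 tape=x_y_[x]xyzzxx   (P,x)→(R,y,+1)
state=R head=1 tape=x_y_y[x]yzzxx   (R,x)→(Q,x,-1)
state=Q head=0 tape=x_y_[y]xyzzxx   (Q,y)→(Q,x,-1)
state=Q head=-1 tape=x_y[_]xxyzzxx   (Q,_)→(R,z,-1)
state=R head=-2 tape=x_[y]zxxyzzxx   (R,y)→(P,z,-1)
state=P head=-3 tape=x[_]zzxxyzzxx
Cell -1 holds z when M halts.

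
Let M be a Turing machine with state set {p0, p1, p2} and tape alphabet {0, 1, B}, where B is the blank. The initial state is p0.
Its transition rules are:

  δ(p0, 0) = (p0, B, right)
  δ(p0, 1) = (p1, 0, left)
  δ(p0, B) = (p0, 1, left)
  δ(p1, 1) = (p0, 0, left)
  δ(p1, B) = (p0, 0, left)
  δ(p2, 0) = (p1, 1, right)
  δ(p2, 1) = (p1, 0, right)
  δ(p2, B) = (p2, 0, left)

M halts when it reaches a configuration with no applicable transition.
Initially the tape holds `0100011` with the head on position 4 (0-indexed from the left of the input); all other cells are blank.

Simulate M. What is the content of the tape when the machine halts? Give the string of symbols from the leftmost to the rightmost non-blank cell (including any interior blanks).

state=p0 head=4 tape=0100[0]11   (p0,0)→(p0,B,right)
state=p0 head=5 tape=0100B[1]1   (p0,1)→(p1,0,left)
state=p1 head=4 tape=0100[B]01   (p1,B)→(p0,0,left)
state=p0 head=3 tape=010[0]001   (p0,0)→(p0,B,right)
state=p0 head=4 tape=010B[0]01   (p0,0)→(p0,B,right)
state=p0 head=5 tape=010BB[0]1   (p0,0)→(p0,B,right)
state=p0 head=6 tape=010BBB[1]   (p0,1)→(p1,0,left)
state=p1 head=5 tape=010BB[B]0   (p1,B)→(p0,0,left)
state=p0 head=4 tape=010B[B]00   (p0,B)→(p0,1,left)
state=p0 head=3 tape=010[B]100   (p0,B)→(p0,1,left)
state=p0 head=2 tape=01[0]1100   (p0,0)→(p0,B,right)
state=p0 head=3 tape=01B[1]100   (p0,1)→(p1,0,left)
state=p1 head=2 tape=01[B]0100   (p1,B)→(p0,0,left)
state=p0 head=1 tape=0[1]00100   (p0,1)→(p1,0,left)
state=p1 head=0 tape=[0]000100
The non-blank tape span at halt is 0000100.

0000100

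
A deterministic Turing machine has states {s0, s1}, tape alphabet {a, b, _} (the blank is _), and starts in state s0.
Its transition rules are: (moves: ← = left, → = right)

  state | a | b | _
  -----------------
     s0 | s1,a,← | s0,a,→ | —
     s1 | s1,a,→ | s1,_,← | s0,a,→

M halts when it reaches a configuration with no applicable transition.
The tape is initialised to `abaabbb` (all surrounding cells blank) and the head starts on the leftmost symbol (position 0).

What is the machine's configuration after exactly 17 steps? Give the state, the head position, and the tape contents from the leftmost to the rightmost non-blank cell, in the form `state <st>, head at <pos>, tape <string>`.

s0 | _[a]baabbb_   read a → write a, move ←, go to s1
s1 | [_]abaabbb_   read _ → write a, move →, go to s0
s0 | a[a]baabbb_   read a → write a, move ←, go to s1
s1 | [a]abaabbb_   read a → write a, move →, go to s1
s1 | a[a]baabbb_   read a → write a, move →, go to s1
s1 | aa[b]aabbb_   read b → write _, move ←, go to s1
s1 | a[a]_aabbb_   read a → write a, move →, go to s1
s1 | aa[_]aabbb_   read _ → write a, move →, go to s0
s0 | aaa[a]abbb_   read a → write a, move ←, go to s1
s1 | aa[a]aabbb_   read a → write a, move →, go to s1
s1 | aaa[a]abbb_   read a → write a, move →, go to s1
s1 | aaaa[a]bbb_   read a → write a, move →, go to s1
s1 | aaaaa[b]bb_   read b → write _, move ←, go to s1
s1 | aaaa[a]_bb_   read a → write a, move →, go to s1
s1 | aaaaa[_]bb_   read _ → write a, move →, go to s0
s0 | aaaaaa[b]b_   read b → write a, move →, go to s0
s0 | aaaaaaa[b]_   read b → write a, move →, go to s0
s0 | aaaaaaaa[_]
After 17 steps: state s0, head at 7, tape aaaaaaaa.

state s0, head at 7, tape aaaaaaaa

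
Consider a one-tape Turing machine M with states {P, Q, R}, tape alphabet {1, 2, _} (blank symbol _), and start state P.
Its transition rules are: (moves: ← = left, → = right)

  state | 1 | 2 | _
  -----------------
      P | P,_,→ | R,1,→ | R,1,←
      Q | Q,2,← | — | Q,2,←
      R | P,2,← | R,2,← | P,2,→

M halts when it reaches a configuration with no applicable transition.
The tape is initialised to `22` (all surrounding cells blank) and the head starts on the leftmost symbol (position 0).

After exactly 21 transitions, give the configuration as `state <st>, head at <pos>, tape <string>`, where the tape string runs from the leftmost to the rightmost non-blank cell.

state=P head=0 tape=____[2]2   (P,2)→(R,1,→)
state=R head=1 tape=____1[2]   (R,2)→(R,2,←)
state=R head=0 tape=____[1]2   (R,1)→(P,2,←)
state=P head=-1 tape=___[_]22   (P,_)→(R,1,←)
state=R head=-2 tape=__[_]122   (R,_)→(P,2,→)
state=P head=-1 tape=__2[1]22   (P,1)→(P,_,→)
state=P head=0 tape=__2_[2]2   (P,2)→(R,1,→)
state=R head=1 tape=__2_1[2]   (R,2)→(R,2,←)
state=R head=0 tape=__2_[1]2   (R,1)→(P,2,←)
state=P head=-1 tape=__2[_]22   (P,_)→(R,1,←)
state=R head=-2 tape=__[2]122   (R,2)→(R,2,←)
state=R head=-3 tape=_[_]2122   (R,_)→(P,2,→)
state=P head=-2 tape=_2[2]122   (P,2)→(R,1,→)
state=R head=-1 tape=_21[1]22   (R,1)→(P,2,←)
state=P head=-2 tape=_2[1]222   (P,1)→(P,_,→)
state=P head=-1 tape=_2_[2]22   (P,2)→(R,1,→)
state=R head=0 tape=_2_1[2]2   (R,2)→(R,2,←)
state=R head=-1 tape=_2_[1]22   (R,1)→(P,2,←)
state=P head=-2 tape=_2[_]222   (P,_)→(R,1,←)
state=R head=-3 tape=_[2]1222   (R,2)→(R,2,←)
state=R head=-4 tape=[_]21222   (R,_)→(P,2,→)
state=P head=-3 tape=2[2]1222
After 21 steps: state P, head at -3, tape 221222.

state P, head at -3, tape 221222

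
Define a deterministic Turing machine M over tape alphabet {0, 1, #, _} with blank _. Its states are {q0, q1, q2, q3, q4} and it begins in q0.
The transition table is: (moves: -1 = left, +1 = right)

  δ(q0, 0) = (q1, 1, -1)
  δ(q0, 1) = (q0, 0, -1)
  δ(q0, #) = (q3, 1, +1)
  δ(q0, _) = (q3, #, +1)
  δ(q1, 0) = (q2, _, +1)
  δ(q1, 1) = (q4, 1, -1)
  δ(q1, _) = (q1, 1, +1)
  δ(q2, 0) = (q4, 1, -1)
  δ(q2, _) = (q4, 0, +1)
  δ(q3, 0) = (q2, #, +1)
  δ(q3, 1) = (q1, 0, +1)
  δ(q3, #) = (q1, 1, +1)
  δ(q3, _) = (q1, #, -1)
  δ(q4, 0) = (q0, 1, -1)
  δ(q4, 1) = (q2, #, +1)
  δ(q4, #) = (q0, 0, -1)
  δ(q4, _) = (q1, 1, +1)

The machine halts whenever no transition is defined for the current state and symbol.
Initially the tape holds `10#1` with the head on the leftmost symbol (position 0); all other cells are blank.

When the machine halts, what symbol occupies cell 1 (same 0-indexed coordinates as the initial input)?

1

state=q0 head=0 tape=_[1]0#1   (q0,1)→(q0,0,-1)
state=q0 head=-1 tape=[_]00#1   (q0,_)→(q3,#,+1)
state=q3 head=0 tape=#[0]0#1   (q3,0)→(q2,#,+1)
state=q2 head=1 tape=##[0]#1   (q2,0)→(q4,1,-1)
state=q4 head=0 tape=#[#]1#1   (q4,#)→(q0,0,-1)
state=q0 head=-1 tape=[#]01#1   (q0,#)→(q3,1,+1)
state=q3 head=0 tape=1[0]1#1   (q3,0)→(q2,#,+1)
state=q2 head=1 tape=1#[1]#1
Cell 1 holds 1 when M halts.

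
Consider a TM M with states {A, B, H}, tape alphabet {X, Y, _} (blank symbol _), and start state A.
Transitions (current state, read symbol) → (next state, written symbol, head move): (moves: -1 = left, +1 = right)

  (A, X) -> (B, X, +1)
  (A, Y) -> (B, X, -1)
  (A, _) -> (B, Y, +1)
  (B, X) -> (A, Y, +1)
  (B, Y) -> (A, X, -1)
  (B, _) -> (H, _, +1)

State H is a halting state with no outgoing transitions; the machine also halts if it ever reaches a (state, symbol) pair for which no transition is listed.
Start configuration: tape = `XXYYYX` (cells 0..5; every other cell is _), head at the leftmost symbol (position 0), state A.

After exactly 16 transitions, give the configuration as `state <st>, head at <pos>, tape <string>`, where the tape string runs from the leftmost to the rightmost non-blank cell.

A | [X]XYYYX_   read X → write X, move +1, go to B
B | X[X]YYYX_   read X → write Y, move +1, go to A
A | XY[Y]YYX_   read Y → write X, move -1, go to B
B | X[Y]XYYX_   read Y → write X, move -1, go to A
A | [X]XXYYX_   read X → write X, move +1, go to B
B | X[X]XYYX_   read X → write Y, move +1, go to A
A | XY[X]YYX_   read X → write X, move +1, go to B
B | XYX[Y]YX_   read Y → write X, move -1, go to A
A | XY[X]XYX_   read X → write X, move +1, go to B
B | XYX[X]YX_   read X → write Y, move +1, go to A
A | XYXY[Y]X_   read Y → write X, move -1, go to B
B | XYX[Y]XX_   read Y → write X, move -1, go to A
A | XY[X]XXX_   read X → write X, move +1, go to B
B | XYX[X]XX_   read X → write Y, move +1, go to A
A | XYXY[X]X_   read X → write X, move +1, go to B
B | XYXYX[X]_   read X → write Y, move +1, go to A
A | XYXYXY[_]
After 16 steps: state A, head at 6, tape XYXYXY.

state A, head at 6, tape XYXYXY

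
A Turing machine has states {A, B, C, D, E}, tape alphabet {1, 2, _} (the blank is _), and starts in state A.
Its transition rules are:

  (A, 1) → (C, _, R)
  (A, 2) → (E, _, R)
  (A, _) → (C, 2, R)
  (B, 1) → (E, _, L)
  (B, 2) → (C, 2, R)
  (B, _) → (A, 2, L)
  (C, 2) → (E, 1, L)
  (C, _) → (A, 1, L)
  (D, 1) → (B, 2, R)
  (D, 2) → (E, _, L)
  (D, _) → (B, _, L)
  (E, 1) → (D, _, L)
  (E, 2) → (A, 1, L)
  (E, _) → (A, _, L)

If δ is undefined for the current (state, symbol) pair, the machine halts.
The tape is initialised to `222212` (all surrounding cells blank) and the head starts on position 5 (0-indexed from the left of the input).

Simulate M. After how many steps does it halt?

state=A head=5 tape=___22221[2]_   (A,2)→(E,_,R)
state=E head=6 tape=___22221_[_]   (E,_)→(A,_,L)
state=A head=5 tape=___22221[_]_   (A,_)→(C,2,R)
state=C head=6 tape=___222212[_]   (C,_)→(A,1,L)
state=A head=5 tape=___22221[2]1   (A,2)→(E,_,R)
state=E head=6 tape=___22221_[1]   (E,1)→(D,_,L)
state=D head=5 tape=___22221[_]_   (D,_)→(B,_,L)
state=B head=4 tape=___2222[1]__   (B,1)→(E,_,L)
state=E head=3 tape=___222[2]___   (E,2)→(A,1,L)
state=A head=2 tape=___22[2]1___   (A,2)→(E,_,R)
state=E head=3 tape=___22_[1]___   (E,1)→(D,_,L)
state=D head=2 tape=___22[_]____   (D,_)→(B,_,L)
state=B head=1 tape=___2[2]_____   (B,2)→(C,2,R)
state=C head=2 tape=___22[_]____   (C,_)→(A,1,L)
state=A head=1 tape=___2[2]1____   (A,2)→(E,_,R)
state=E head=2 tape=___2_[1]____   (E,1)→(D,_,L)
state=D head=1 tape=___2[_]_____   (D,_)→(B,_,L)
state=B head=0 tape=___[2]______   (B,2)→(C,2,R)
state=C head=1 tape=___2[_]_____   (C,_)→(A,1,L)
state=A head=0 tape=___[2]1_____   (A,2)→(E,_,R)
state=E head=1 tape=____[1]_____   (E,1)→(D,_,L)
state=D head=0 tape=___[_]______   (D,_)→(B,_,L)
state=B head=-1 tape=__[_]_______   (B,_)→(A,2,L)
state=A head=-2 tape=_[_]2_______   (A,_)→(C,2,R)
state=C head=-1 tape=_2[2]_______   (C,2)→(E,1,L)
state=E head=-2 tape=_[2]1_______   (E,2)→(A,1,L)
state=A head=-3 tape=[_]11_______   (A,_)→(C,2,R)
state=C head=-2 tape=2[1]1_______
M halts after 27 transitions.

27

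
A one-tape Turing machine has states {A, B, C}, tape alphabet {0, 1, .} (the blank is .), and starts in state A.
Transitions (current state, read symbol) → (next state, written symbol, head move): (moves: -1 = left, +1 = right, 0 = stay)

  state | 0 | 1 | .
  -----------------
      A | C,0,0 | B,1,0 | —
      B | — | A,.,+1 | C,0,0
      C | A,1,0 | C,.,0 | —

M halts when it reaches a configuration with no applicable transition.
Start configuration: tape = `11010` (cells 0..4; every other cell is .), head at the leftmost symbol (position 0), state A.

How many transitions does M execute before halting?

14

state=A head=0 tape=[1]1010.   (A,1)→(B,1,0)
state=B head=0 tape=[1]1010.   (B,1)→(A,.,+1)
state=A head=1 tape=.[1]010.   (A,1)→(B,1,0)
state=B head=1 tape=.[1]010.   (B,1)→(A,.,+1)
state=A head=2 tape=..[0]10.   (A,0)→(C,0,0)
state=C head=2 tape=..[0]10.   (C,0)→(A,1,0)
state=A head=2 tape=..[1]10.   (A,1)→(B,1,0)
state=B head=2 tape=..[1]10.   (B,1)→(A,.,+1)
state=A head=3 tape=...[1]0.   (A,1)→(B,1,0)
state=B head=3 tape=...[1]0.   (B,1)→(A,.,+1)
state=A head=4 tape=....[0].   (A,0)→(C,0,0)
state=C head=4 tape=....[0].   (C,0)→(A,1,0)
state=A head=4 tape=....[1].   (A,1)→(B,1,0)
state=B head=4 tape=....[1].   (B,1)→(A,.,+1)
state=A head=5 tape=.....[.]
M halts after 14 transitions.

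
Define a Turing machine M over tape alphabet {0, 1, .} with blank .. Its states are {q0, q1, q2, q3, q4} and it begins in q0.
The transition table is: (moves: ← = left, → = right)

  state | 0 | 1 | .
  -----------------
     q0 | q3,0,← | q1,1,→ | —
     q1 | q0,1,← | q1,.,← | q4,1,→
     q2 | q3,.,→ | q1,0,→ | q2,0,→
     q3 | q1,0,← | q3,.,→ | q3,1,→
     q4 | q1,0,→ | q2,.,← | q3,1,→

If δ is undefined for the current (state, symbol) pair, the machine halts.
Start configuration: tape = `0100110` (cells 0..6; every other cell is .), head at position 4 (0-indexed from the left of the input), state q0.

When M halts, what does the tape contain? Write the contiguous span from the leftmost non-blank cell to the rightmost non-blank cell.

1.....0

q0 | .0100[1]10   read 1 → write 1, move →, go to q1
q1 | .01001[1]0   read 1 → write ., move ←, go to q1
q1 | .0100[1].0   read 1 → write ., move ←, go to q1
q1 | .010[0]..0   read 0 → write 1, move ←, go to q0
q0 | .01[0]1..0   read 0 → write 0, move ←, go to q3
q3 | .0[1]01..0   read 1 → write ., move →, go to q3
q3 | .0.[0]1..0   read 0 → write 0, move ←, go to q1
q1 | .0[.]01..0   read . → write 1, move →, go to q4
q4 | .01[0]1..0   read 0 → write 0, move →, go to q1
q1 | .010[1]..0   read 1 → write ., move ←, go to q1
q1 | .01[0]...0   read 0 → write 1, move ←, go to q0
q0 | .0[1]1...0   read 1 → write 1, move →, go to q1
q1 | .01[1]...0   read 1 → write ., move ←, go to q1
q1 | .0[1]....0   read 1 → write ., move ←, go to q1
q1 | .[0].....0   read 0 → write 1, move ←, go to q0
q0 | [.]1.....0
The non-blank tape span at halt is 1.....0.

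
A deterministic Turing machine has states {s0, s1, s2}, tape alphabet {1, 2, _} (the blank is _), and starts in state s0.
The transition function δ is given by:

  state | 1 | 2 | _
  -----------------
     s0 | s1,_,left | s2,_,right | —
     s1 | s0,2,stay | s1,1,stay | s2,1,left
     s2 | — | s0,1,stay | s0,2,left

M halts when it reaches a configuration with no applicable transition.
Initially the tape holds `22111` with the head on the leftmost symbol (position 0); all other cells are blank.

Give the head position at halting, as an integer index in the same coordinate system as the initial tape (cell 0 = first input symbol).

-2

s0 | __[2]2111   read 2 → write _, move right, go to s2
s2 | ___[2]111   read 2 → write 1, move stay, go to s0
s0 | ___[1]111   read 1 → write _, move left, go to s1
s1 | __[_]_111   read _ → write 1, move left, go to s2
s2 | _[_]1_111   read _ → write 2, move left, go to s0
s0 | [_]21_111
At halt the head is at cell -2.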